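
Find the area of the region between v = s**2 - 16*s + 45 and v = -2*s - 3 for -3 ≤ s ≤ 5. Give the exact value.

968/3

On [-3, 5], (s**2 - 16*s + 45) - (-2*s - 3) = s**2 - 14*s + 48 is ≥ 0 throughout, so the area is a single integral of |s**2 - 14*s + 48|.
∫[-3,5] (s**2 - 14*s + 48) ds = 968/3.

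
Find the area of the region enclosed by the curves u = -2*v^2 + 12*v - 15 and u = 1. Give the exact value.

Both boundary curves give u as a function of v, so integrate with respect to v. Setting them equal: -2*v^2 + 12*v - 16 = 0, i.e. -2*(v - 4)*(v - 2) = 0, so they meet at v = 2, 4.
For v in [2, 4], u = -2*v^2 + 12*v - 15 is on the right; area = ∫[2,4] (-2*v^2 + 12*v - 16) dv = 8/3.

8/3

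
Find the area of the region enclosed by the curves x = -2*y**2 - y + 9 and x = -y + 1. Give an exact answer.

Both boundary curves give x as a function of y, so integrate with respect to y. Setting them equal: -2*y**2 + 8 = 0, i.e. -2*(y - 2)*(y + 2) = 0, so they meet at y = -2, 2.
For y in [-2, 2], x = -2*y**2 - y + 9 is on the right; area = ∫[-2,2] (-2*y**2 + 8) dy = 64/3.

64/3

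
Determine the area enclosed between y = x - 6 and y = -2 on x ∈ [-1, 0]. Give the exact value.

9/2

On [-1, 0], (x - 6) - (-2) = x - 4 is ≤ 0 throughout, so the area is a single integral of |x - 4|.
∫[-1,0] (x - 4) dx = -9/2; the area of that piece is 9/2.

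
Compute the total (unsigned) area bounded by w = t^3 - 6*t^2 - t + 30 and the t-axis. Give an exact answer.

The curve meets the t-axis where t^3 - 6*t^2 - t + 30 = 0, i.e. (t - 5)*(t - 3)*(t + 2) = 0, at t = -2, 3, 5.
On [-2, 3] the curve lies above the axis; ∫[-2,3] (t^3 - 6*t^2 - t + 30) dt = 375/4, giving area 375/4.
On [3, 5] the curve lies below the axis; ∫[3,5] (t^3 - 6*t^2 - t + 30) dt = -8, giving area 8.
Total area = 375/4 + 8 = 407/4.

407/4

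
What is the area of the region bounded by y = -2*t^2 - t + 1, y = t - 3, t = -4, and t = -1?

59/3

The difference (-2*t^2 - t + 1) - (t - 3) = -2*t^2 - 2*t + 4 changes sign at t = -2 inside [-4, -1], so split the integral there.
∫[-4,-2] (-2*t^2 - 2*t + 4) dt = -52/3; the area of that piece is 52/3.
∫[-2,-1] (-2*t^2 - 2*t + 4) dt = 7/3.
Total area = 52/3 + 7/3 = 59/3.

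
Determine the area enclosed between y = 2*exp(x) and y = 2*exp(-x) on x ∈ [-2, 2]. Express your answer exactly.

The difference (2*exp(x)) - (2*exp(-x)) = 2*exp(x) - 2*exp(-x) changes sign at x = 0 inside [-2, 2], so split the integral there.
∫[-2,0] (2*exp(x) - 2*exp(-x)) dx = -2*exp(2) - 2*exp(-2) + 4; the area of that piece is -4 + 2*exp(-2) + 2*exp(2).
∫[0,2] (2*exp(x) - 2*exp(-x)) dx = -4 + 2*exp(-2) + 2*exp(2).
Total area = (-4 + 2*exp(-2) + 2*exp(2)) + (-4 + 2*exp(-2) + 2*exp(2)) = -8 + 4*exp(-2) + 4*exp(2).

-8 + 4*exp(-2) + 4*exp(2)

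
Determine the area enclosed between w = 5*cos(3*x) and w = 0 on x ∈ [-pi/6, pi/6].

10/3

On [-pi/6, pi/6], (5*cos(3*x)) - (0) = 5*cos(3*x) is ≥ 0 throughout, so the area is a single integral of |5*cos(3*x)|.
∫[-pi/6,pi/6] (5*cos(3*x)) dx = 10/3.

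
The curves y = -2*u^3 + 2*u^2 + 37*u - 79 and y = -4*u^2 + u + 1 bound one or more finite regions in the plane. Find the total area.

Set the curves equal: -2*u^3 + 2*u^2 + 37*u - 79 = -4*u^2 + u + 1, so -2*u^3 + 6*u^2 + 36*u - 80 = 0, which factors as -2*(u - 5)*(u - 2)*(u + 4) = 0. The curves meet at u = -4, 2, 5.
On [-4, 2], y = -4*u^2 + u + 1 is on top; that piece has area ∫[-4,2] (-(-2*u^3 + 6*u^2 + 36*u - 80)) du = 432.
On [2, 5], y = -2*u^3 + 2*u^2 + 37*u - 79 is on top; that piece has area ∫[2,5] (-2*u^3 + 6*u^2 + 36*u - 80) du = 135/2.
Total enclosed area = 432 + 135/2 = 999/2.

999/2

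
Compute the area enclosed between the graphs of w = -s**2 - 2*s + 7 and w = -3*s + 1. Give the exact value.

125/6

Set the curves equal: -s**2 - 2*s + 7 = -3*s + 1, so -s**2 + s + 6 = 0, which factors as -(s - 3)*(s + 2) = 0. The curves meet at s = -2, 3.
On [-2, 3], w = -s**2 - 2*s + 7 is on top; that piece has area ∫[-2,3] (-s**2 + s + 6) ds = 125/6.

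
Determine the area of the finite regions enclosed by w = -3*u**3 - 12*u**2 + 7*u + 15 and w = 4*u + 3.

253/4

Set the curves equal: -3*u**3 - 12*u**2 + 7*u + 15 = 4*u + 3, so -3*u**3 - 12*u**2 + 3*u + 12 = 0, which factors as -3*(u - 1)*(u + 1)*(u + 4) = 0. The curves meet at u = -4, -1, 1.
On [-4, -1], w = 4*u + 3 is on top; that piece has area ∫[-4,-1] (-(-3*u**3 - 12*u**2 + 3*u + 12)) du = 189/4.
On [-1, 1], w = -3*u**3 - 12*u**2 + 7*u + 15 is on top; that piece has area ∫[-1,1] (-3*u**3 - 12*u**2 + 3*u + 12) du = 16.
Total enclosed area = 189/4 + 16 = 253/4.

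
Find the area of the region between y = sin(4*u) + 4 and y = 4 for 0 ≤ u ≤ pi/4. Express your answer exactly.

1/2

On [0, pi/4], (sin(4*u) + 4) - (4) = sin(4*u) is ≥ 0 throughout, so the area is a single integral of |sin(4*u)|.
∫[0,pi/4] (sin(4*u)) du = 1/2.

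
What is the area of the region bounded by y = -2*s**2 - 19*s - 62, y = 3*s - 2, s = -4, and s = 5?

On [-4, 5], (-2*s**2 - 19*s - 62) - (3*s - 2) = -2*s**2 - 22*s - 60 is ≤ 0 throughout, so the area is a single integral of |-2*s**2 - 22*s - 60|.
∫[-4,5] (-2*s**2 - 22*s - 60) ds = -765; the area of that piece is 765.

765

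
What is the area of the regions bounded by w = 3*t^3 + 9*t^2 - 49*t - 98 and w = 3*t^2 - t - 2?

568

Set the curves equal: 3*t^3 + 9*t^2 - 49*t - 98 = 3*t^2 - t - 2, so 3*t^3 + 6*t^2 - 48*t - 96 = 0, which factors as 3*(t - 4)*(t + 2)*(t + 4) = 0. The curves meet at t = -4, -2, 4.
On [-4, -2], w = 3*t^3 + 9*t^2 - 49*t - 98 is on top; that piece has area ∫[-4,-2] (3*t^3 + 6*t^2 - 48*t - 96) dt = 28.
On [-2, 4], w = 3*t^2 - t - 2 is on top; that piece has area ∫[-2,4] (-(3*t^3 + 6*t^2 - 48*t - 96)) dt = 540.
Total enclosed area = 28 + 540 = 568.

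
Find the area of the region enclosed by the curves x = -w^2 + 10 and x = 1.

36

Both boundary curves give x as a function of w, so integrate with respect to w. Setting them equal: -w^2 + 9 = 0, i.e. -(w - 3)*(w + 3) = 0, so they meet at w = -3, 3.
For w in [-3, 3], x = -w^2 + 10 is on the right; area = ∫[-3,3] (-w^2 + 9) dw = 36.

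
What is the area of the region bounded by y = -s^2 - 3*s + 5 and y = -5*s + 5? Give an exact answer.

Set the curves equal: -s^2 - 3*s + 5 = -5*s + 5, so -s^2 + 2*s = 0, which factors as -s*(s - 2) = 0. The curves meet at s = 0, 2.
On [0, 2], y = -s^2 - 3*s + 5 is on top; that piece has area ∫[0,2] (-s^2 + 2*s) ds = 4/3.

4/3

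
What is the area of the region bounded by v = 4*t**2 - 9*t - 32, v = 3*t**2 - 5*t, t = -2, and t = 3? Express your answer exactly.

475/3

On [-2, 3], (4*t**2 - 9*t - 32) - (3*t**2 - 5*t) = t**2 - 4*t - 32 is ≤ 0 throughout, so the area is a single integral of |t**2 - 4*t - 32|.
∫[-2,3] (t**2 - 4*t - 32) dt = -475/3; the area of that piece is 475/3.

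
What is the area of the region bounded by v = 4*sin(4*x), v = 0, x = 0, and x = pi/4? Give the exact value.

2

On [0, pi/4], (4*sin(4*x)) - (0) = 4*sin(4*x) is ≥ 0 throughout, so the area is a single integral of |4*sin(4*x)|.
∫[0,pi/4] (4*sin(4*x)) dx = 2.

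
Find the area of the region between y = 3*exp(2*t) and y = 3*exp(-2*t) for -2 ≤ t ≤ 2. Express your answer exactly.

-6 + 3*exp(-4) + 3*exp(4)

The difference (3*exp(2*t)) - (3*exp(-2*t)) = 3*exp(2*t) - 3*exp(-2*t) changes sign at t = 0 inside [-2, 2], so split the integral there.
∫[-2,0] (3*exp(2*t) - 3*exp(-2*t)) dt = -3*exp(4)/2 - 3*exp(-4)/2 + 3; the area of that piece is -3 + 3*exp(-4)/2 + 3*exp(4)/2.
∫[0,2] (3*exp(2*t) - 3*exp(-2*t)) dt = -3 + 3*exp(-4)/2 + 3*exp(4)/2.
Total area = (-3 + 3*exp(-4)/2 + 3*exp(4)/2) + (-3 + 3*exp(-4)/2 + 3*exp(4)/2) = -6 + 3*exp(-4) + 3*exp(4).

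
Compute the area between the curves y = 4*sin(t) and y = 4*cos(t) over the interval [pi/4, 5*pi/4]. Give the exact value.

On [pi/4, 5*pi/4], (4*sin(t)) - (4*cos(t)) = 4*sin(t) - 4*cos(t) is ≥ 0 throughout, so the area is a single integral of |4*sin(t) - 4*cos(t)|.
∫[pi/4,5*pi/4] (4*sin(t) - 4*cos(t)) dt = 8*sqrt(2).

8*sqrt(2)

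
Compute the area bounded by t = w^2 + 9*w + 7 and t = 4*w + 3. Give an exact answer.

9/2

Both boundary curves give t as a function of w, so integrate with respect to w. Setting them equal: w^2 + 5*w + 4 = 0, i.e. (w + 1)*(w + 4) = 0, so they meet at w = -4, -1.
For w in [-4, -1], t = w^2 + 9*w + 7 is on the left; area = ∫[-4,-1] (-(w^2 + 5*w + 4)) dw = 9/2.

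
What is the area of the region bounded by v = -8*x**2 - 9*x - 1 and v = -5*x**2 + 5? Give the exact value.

Set the curves equal: -8*x**2 - 9*x - 1 = -5*x**2 + 5, so -3*x**2 - 9*x - 6 = 0, which factors as -3*(x + 1)*(x + 2) = 0. The curves meet at x = -2, -1.
On [-2, -1], v = -8*x**2 - 9*x - 1 is on top; that piece has area ∫[-2,-1] (-3*x**2 - 9*x - 6) dx = 1/2.

1/2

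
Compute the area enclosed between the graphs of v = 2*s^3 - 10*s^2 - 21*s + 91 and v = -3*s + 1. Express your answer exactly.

Set the curves equal: 2*s^3 - 10*s^2 - 21*s + 91 = -3*s + 1, so 2*s^3 - 10*s^2 - 18*s + 90 = 0, which factors as 2*(s - 5)*(s - 3)*(s + 3) = 0. The curves meet at s = -3, 3, 5.
On [-3, 3], v = 2*s^3 - 10*s^2 - 21*s + 91 is on top; that piece has area ∫[-3,3] (2*s^3 - 10*s^2 - 18*s + 90) ds = 360.
On [3, 5], v = -3*s + 1 is on top; that piece has area ∫[3,5] (-(2*s^3 - 10*s^2 - 18*s + 90)) ds = 56/3.
Total enclosed area = 360 + 56/3 = 1136/3.

1136/3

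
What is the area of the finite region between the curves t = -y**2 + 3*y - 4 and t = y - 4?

Both boundary curves give t as a function of y, so integrate with respect to y. Setting them equal: -y**2 + 2*y = 0, i.e. -y*(y - 2) = 0, so they meet at y = 0, 2.
For y in [0, 2], t = -y**2 + 3*y - 4 is on the right; area = ∫[0,2] (-y**2 + 2*y) dy = 4/3.

4/3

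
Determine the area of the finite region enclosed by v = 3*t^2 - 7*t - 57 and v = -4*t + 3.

729/2

Set the curves equal: 3*t^2 - 7*t - 57 = -4*t + 3, so 3*t^2 - 3*t - 60 = 0, which factors as 3*(t - 5)*(t + 4) = 0. The curves meet at t = -4, 5.
On [-4, 5], v = -4*t + 3 is on top; that piece has area ∫[-4,5] (-(3*t^2 - 3*t - 60)) dt = 729/2.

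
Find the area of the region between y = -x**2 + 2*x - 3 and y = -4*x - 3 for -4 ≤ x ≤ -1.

On [-4, -1], (-x**2 + 2*x - 3) - (-4*x - 3) = -x**2 + 6*x is ≤ 0 throughout, so the area is a single integral of |-x**2 + 6*x|.
∫[-4,-1] (-x**2 + 6*x) dx = -66; the area of that piece is 66.

66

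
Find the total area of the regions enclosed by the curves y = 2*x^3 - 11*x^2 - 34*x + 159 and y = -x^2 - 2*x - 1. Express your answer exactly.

5137/6

Set the curves equal: 2*x^3 - 11*x^2 - 34*x + 159 = -x^2 - 2*x - 1, so 2*x^3 - 10*x^2 - 32*x + 160 = 0, which factors as 2*(x - 5)*(x - 4)*(x + 4) = 0. The curves meet at x = -4, 4, 5.
On [-4, 4], y = 2*x^3 - 11*x^2 - 34*x + 159 is on top; that piece has area ∫[-4,4] (2*x^3 - 10*x^2 - 32*x + 160) dx = 2560/3.
On [4, 5], y = -x^2 - 2*x - 1 is on top; that piece has area ∫[4,5] (-(2*x^3 - 10*x^2 - 32*x + 160)) dx = 17/6.
Total enclosed area = 2560/3 + 17/6 = 5137/6.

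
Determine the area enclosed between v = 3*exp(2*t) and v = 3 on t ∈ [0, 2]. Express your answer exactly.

-15/2 + 3*exp(4)/2

On [0, 2], (3*exp(2*t)) - (3) = 3*exp(2*t) - 3 is ≥ 0 throughout, so the area is a single integral of |3*exp(2*t) - 3|.
∫[0,2] (3*exp(2*t) - 3) dt = -15/2 + 3*exp(4)/2.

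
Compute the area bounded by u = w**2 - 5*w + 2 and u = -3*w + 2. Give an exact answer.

Both boundary curves give u as a function of w, so integrate with respect to w. Setting them equal: w**2 - 2*w = 0, i.e. w*(w - 2) = 0, so they meet at w = 0, 2.
For w in [0, 2], u = w**2 - 5*w + 2 is on the left; area = ∫[0,2] (-(w**2 - 2*w)) dw = 4/3.

4/3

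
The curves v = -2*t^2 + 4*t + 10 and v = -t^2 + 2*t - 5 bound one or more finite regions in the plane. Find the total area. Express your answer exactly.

256/3

Set the curves equal: -2*t^2 + 4*t + 10 = -t^2 + 2*t - 5, so -t^2 + 2*t + 15 = 0, which factors as -(t - 5)*(t + 3) = 0. The curves meet at t = -3, 5.
On [-3, 5], v = -2*t^2 + 4*t + 10 is on top; that piece has area ∫[-3,5] (-t^2 + 2*t + 15) dt = 256/3.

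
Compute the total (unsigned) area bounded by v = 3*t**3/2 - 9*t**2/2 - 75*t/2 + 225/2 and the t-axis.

The curve meets the t-axis where 3*t**3/2 - 9*t**2/2 - 75*t/2 + 225/2 = 0, i.e. 3*(t - 5)*(t - 3)*(t + 5)/2 = 0, at t = -5, 3, 5.
On [-5, 3] the curve lies above the axis; ∫[-5,3] (3*t**3/2 - 9*t**2/2 - 75*t/2 + 225/2) dt = 768, giving area 768.
On [3, 5] the curve lies below the axis; ∫[3,5] (3*t**3/2 - 9*t**2/2 - 75*t/2 + 225/2) dt = -18, giving area 18.
Total area = 768 + 18 = 786.

786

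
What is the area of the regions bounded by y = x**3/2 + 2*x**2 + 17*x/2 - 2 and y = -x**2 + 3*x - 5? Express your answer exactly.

Set the curves equal: x**3/2 + 2*x**2 + 17*x/2 - 2 = -x**2 + 3*x - 5, so x**3/2 + 3*x**2 + 11*x/2 + 3 = 0, which factors as (x + 1)*(x + 2)*(x + 3)/2 = 0. The curves meet at x = -3, -2, -1.
On [-3, -2], y = x**3/2 + 2*x**2 + 17*x/2 - 2 is on top; that piece has area ∫[-3,-2] (x**3/2 + 3*x**2 + 11*x/2 + 3) dx = 1/8.
On [-2, -1], y = -x**2 + 3*x - 5 is on top; that piece has area ∫[-2,-1] (-(x**3/2 + 3*x**2 + 11*x/2 + 3)) dx = 1/8.
Total enclosed area = 1/8 + 1/8 = 1/4.

1/4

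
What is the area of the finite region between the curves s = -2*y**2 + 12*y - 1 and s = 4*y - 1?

Both boundary curves give s as a function of y, so integrate with respect to y. Setting them equal: -2*y**2 + 8*y = 0, i.e. -2*y*(y - 4) = 0, so they meet at y = 0, 4.
For y in [0, 4], s = -2*y**2 + 12*y - 1 is on the right; area = ∫[0,4] (-2*y**2 + 8*y) dy = 64/3.

64/3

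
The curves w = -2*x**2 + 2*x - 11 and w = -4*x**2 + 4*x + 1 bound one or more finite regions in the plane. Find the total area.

125/3

Set the curves equal: -2*x**2 + 2*x - 11 = -4*x**2 + 4*x + 1, so 2*x**2 - 2*x - 12 = 0, which factors as 2*(x - 3)*(x + 2) = 0. The curves meet at x = -2, 3.
On [-2, 3], w = -4*x**2 + 4*x + 1 is on top; that piece has area ∫[-2,3] (-(2*x**2 - 2*x - 12)) dx = 125/3.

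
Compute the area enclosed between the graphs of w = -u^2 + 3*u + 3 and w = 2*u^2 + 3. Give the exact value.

Set the curves equal: -u^2 + 3*u + 3 = 2*u^2 + 3, so -3*u^2 + 3*u = 0, which factors as -3*u*(u - 1) = 0. The curves meet at u = 0, 1.
On [0, 1], w = -u^2 + 3*u + 3 is on top; that piece has area ∫[0,1] (-3*u^2 + 3*u) du = 1/2.

1/2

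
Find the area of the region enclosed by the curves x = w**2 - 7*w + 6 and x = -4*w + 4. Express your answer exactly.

1/6

Both boundary curves give x as a function of w, so integrate with respect to w. Setting them equal: w**2 - 3*w + 2 = 0, i.e. (w - 2)*(w - 1) = 0, so they meet at w = 1, 2.
For w in [1, 2], x = w**2 - 7*w + 6 is on the left; area = ∫[1,2] (-(w**2 - 3*w + 2)) dw = 1/6.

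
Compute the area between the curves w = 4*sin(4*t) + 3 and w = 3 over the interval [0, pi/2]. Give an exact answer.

4

The difference (4*sin(4*t) + 3) - (3) = 4*sin(4*t) changes sign at t = pi/4 inside [0, pi/2], so split the integral there.
∫[0,pi/4] (4*sin(4*t)) dt = 2.
∫[pi/4,pi/2] (4*sin(4*t)) dt = -2; the area of that piece is 2.
Total area = 2 + 2 = 4.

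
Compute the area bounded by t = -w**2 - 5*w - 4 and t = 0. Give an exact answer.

Both boundary curves give t as a function of w, so integrate with respect to w. Setting them equal: -w**2 - 5*w - 4 = 0, i.e. -(w + 1)*(w + 4) = 0, so they meet at w = -4, -1.
For w in [-4, -1], t = -w**2 - 5*w - 4 is on the right; area = ∫[-4,-1] (-w**2 - 5*w - 4) dw = 9/2.

9/2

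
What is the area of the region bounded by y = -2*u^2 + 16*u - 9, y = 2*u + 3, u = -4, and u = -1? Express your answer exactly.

On [-4, -1], (-2*u^2 + 16*u - 9) - (2*u + 3) = -2*u^2 + 14*u - 12 is ≤ 0 throughout, so the area is a single integral of |-2*u^2 + 14*u - 12|.
∫[-4,-1] (-2*u^2 + 14*u - 12) du = -183; the area of that piece is 183.

183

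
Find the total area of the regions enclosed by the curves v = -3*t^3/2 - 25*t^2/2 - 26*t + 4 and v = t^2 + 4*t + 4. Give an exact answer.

Set the curves equal: -3*t^3/2 - 25*t^2/2 - 26*t + 4 = t^2 + 4*t + 4, so -3*t^3/2 - 27*t^2/2 - 30*t = 0, which factors as -3*t*(t + 4)*(t + 5)/2 = 0. The curves meet at t = -5, -4, 0.
On [-5, -4], v = t^2 + 4*t + 4 is on top; that piece has area ∫[-5,-4] (-(-3*t^3/2 - 27*t^2/2 - 30*t)) dt = 9/8.
On [-4, 0], v = -3*t^3/2 - 25*t^2/2 - 26*t + 4 is on top; that piece has area ∫[-4,0] (-3*t^3/2 - 27*t^2/2 - 30*t) dt = 48.
Total enclosed area = 9/8 + 48 = 393/8.

393/8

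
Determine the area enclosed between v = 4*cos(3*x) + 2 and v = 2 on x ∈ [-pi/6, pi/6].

On [-pi/6, pi/6], (4*cos(3*x) + 2) - (2) = 4*cos(3*x) is ≥ 0 throughout, so the area is a single integral of |4*cos(3*x)|.
∫[-pi/6,pi/6] (4*cos(3*x)) dx = 8/3.

8/3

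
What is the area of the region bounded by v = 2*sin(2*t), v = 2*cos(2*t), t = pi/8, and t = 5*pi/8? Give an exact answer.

2*sqrt(2)

On [pi/8, 5*pi/8], (2*sin(2*t)) - (2*cos(2*t)) = 2*sin(2*t) - 2*cos(2*t) is ≥ 0 throughout, so the area is a single integral of |2*sin(2*t) - 2*cos(2*t)|.
∫[pi/8,5*pi/8] (2*sin(2*t) - 2*cos(2*t)) dt = 2*sqrt(2).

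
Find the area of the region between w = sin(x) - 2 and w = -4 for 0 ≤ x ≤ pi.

2 + 2*pi

On [0, pi], (sin(x) - 2) - (-4) = sin(x) + 2 is ≥ 0 throughout, so the area is a single integral of |sin(x) + 2|.
∫[0,pi] (sin(x) + 2) dx = 2 + 2*pi.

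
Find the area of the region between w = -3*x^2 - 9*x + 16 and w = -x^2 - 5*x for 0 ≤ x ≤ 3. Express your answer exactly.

76/3

The difference (-3*x^2 - 9*x + 16) - (-x^2 - 5*x) = -2*x^2 - 4*x + 16 changes sign at x = 2 inside [0, 3], so split the integral there.
∫[0,2] (-2*x^2 - 4*x + 16) dx = 56/3.
∫[2,3] (-2*x^2 - 4*x + 16) dx = -20/3; the area of that piece is 20/3.
Total area = 56/3 + 20/3 = 76/3.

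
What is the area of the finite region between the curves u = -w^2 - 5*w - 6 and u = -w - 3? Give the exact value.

Both boundary curves give u as a function of w, so integrate with respect to w. Setting them equal: -w^2 - 4*w - 3 = 0, i.e. -(w + 1)*(w + 3) = 0, so they meet at w = -3, -1.
For w in [-3, -1], u = -w^2 - 5*w - 6 is on the right; area = ∫[-3,-1] (-w^2 - 4*w - 3) dw = 4/3.

4/3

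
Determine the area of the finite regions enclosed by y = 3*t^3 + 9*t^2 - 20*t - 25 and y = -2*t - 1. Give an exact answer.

243/2

Set the curves equal: 3*t^3 + 9*t^2 - 20*t - 25 = -2*t - 1, so 3*t^3 + 9*t^2 - 18*t - 24 = 0, which factors as 3*(t - 2)*(t + 1)*(t + 4) = 0. The curves meet at t = -4, -1, 2.
On [-4, -1], y = 3*t^3 + 9*t^2 - 20*t - 25 is on top; that piece has area ∫[-4,-1] (3*t^3 + 9*t^2 - 18*t - 24) dt = 243/4.
On [-1, 2], y = -2*t - 1 is on top; that piece has area ∫[-1,2] (-(3*t^3 + 9*t^2 - 18*t - 24)) dt = 243/4.
Total enclosed area = 243/4 + 243/4 = 243/2.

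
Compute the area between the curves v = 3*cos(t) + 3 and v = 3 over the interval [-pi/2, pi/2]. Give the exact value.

On [-pi/2, pi/2], (3*cos(t) + 3) - (3) = 3*cos(t) is ≥ 0 throughout, so the area is a single integral of |3*cos(t)|.
∫[-pi/2,pi/2] (3*cos(t)) dt = 6.

6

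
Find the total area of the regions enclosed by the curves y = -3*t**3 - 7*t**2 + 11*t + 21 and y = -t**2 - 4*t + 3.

Set the curves equal: -3*t**3 - 7*t**2 + 11*t + 21 = -t**2 - 4*t + 3, so -3*t**3 - 6*t**2 + 15*t + 18 = 0, which factors as -3*(t - 2)*(t + 1)*(t + 3) = 0. The curves meet at t = -3, -1, 2.
On [-3, -1], y = -t**2 - 4*t + 3 is on top; that piece has area ∫[-3,-1] (-(-3*t**3 - 6*t**2 + 15*t + 18)) dt = 16.
On [-1, 2], y = -3*t**3 - 7*t**2 + 11*t + 21 is on top; that piece has area ∫[-1,2] (-3*t**3 - 6*t**2 + 15*t + 18) dt = 189/4.
Total enclosed area = 16 + 189/4 = 253/4.

253/4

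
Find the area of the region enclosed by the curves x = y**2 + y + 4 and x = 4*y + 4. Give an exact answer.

Both boundary curves give x as a function of y, so integrate with respect to y. Setting them equal: y**2 - 3*y = 0, i.e. y*(y - 3) = 0, so they meet at y = 0, 3.
For y in [0, 3], x = y**2 + y + 4 is on the left; area = ∫[0,3] (-(y**2 - 3*y)) dy = 9/2.

9/2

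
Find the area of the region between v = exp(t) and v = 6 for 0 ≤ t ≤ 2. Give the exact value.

-23 + exp(2) + 12*log(6)

The difference (exp(t)) - (6) = exp(t) - 6 changes sign at t = log(6) inside [0, 2], so split the integral there.
∫[0,log(6)] (exp(t) - 6) dt = 5 - log(46656); the area of that piece is -5 + log(46656).
∫[log(6),2] (exp(t) - 6) dt = -18 + exp(2) + 6*log(6).
Total area = (-5 + log(46656)) + (-18 + exp(2) + 6*log(6)) = -23 + exp(2) + 12*log(6).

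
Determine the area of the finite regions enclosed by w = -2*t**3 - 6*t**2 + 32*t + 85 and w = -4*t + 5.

Set the curves equal: -2*t**3 - 6*t**2 + 32*t + 85 = -4*t + 5, so -2*t**3 - 6*t**2 + 36*t + 80 = 0, which factors as -2*(t - 4)*(t + 2)*(t + 5) = 0. The curves meet at t = -5, -2, 4.
On [-5, -2], w = -4*t + 5 is on top; that piece has area ∫[-5,-2] (-(-2*t**3 - 6*t**2 + 36*t + 80)) dt = 135/2.
On [-2, 4], w = -2*t**3 - 6*t**2 + 32*t + 85 is on top; that piece has area ∫[-2,4] (-2*t**3 - 6*t**2 + 36*t + 80) dt = 432.
Total enclosed area = 135/2 + 432 = 999/2.

999/2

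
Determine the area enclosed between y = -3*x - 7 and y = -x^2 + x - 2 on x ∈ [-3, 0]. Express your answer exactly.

The difference (-3*x - 7) - (-x^2 + x - 2) = x^2 - 4*x - 5 changes sign at x = -1 inside [-3, 0], so split the integral there.
∫[-3,-1] (x^2 - 4*x - 5) dx = 44/3.
∫[-1,0] (x^2 - 4*x - 5) dx = -8/3; the area of that piece is 8/3.
Total area = 44/3 + 8/3 = 52/3.

52/3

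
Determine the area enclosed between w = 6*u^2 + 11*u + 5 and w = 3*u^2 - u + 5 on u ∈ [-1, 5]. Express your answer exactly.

280

The difference (6*u^2 + 11*u + 5) - (3*u^2 - u + 5) = 3*u^2 + 12*u changes sign at u = 0 inside [-1, 5], so split the integral there.
∫[-1,0] (3*u^2 + 12*u) du = -5; the area of that piece is 5.
∫[0,5] (3*u^2 + 12*u) du = 275.
Total area = 5 + 275 = 280.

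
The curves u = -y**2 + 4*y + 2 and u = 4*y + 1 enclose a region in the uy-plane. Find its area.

4/3

Both boundary curves give u as a function of y, so integrate with respect to y. Setting them equal: -y**2 + 1 = 0, i.e. -(y - 1)*(y + 1) = 0, so they meet at y = -1, 1.
For y in [-1, 1], u = -y**2 + 4*y + 2 is on the right; area = ∫[-1,1] (-y**2 + 1) dy = 4/3.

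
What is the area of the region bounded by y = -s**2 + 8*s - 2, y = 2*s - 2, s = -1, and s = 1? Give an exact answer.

The difference (-s**2 + 8*s - 2) - (2*s - 2) = -s**2 + 6*s changes sign at s = 0 inside [-1, 1], so split the integral there.
∫[-1,0] (-s**2 + 6*s) ds = -10/3; the area of that piece is 10/3.
∫[0,1] (-s**2 + 6*s) ds = 8/3.
Total area = 10/3 + 8/3 = 6.

6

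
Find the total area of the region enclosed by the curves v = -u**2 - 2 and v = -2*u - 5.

Set the curves equal: -u**2 - 2 = -2*u - 5, so -u**2 + 2*u + 3 = 0, which factors as -(u - 3)*(u + 1) = 0. The curves meet at u = -1, 3.
On [-1, 3], v = -u**2 - 2 is on top; that piece has area ∫[-1,3] (-u**2 + 2*u + 3) du = 32/3.

32/3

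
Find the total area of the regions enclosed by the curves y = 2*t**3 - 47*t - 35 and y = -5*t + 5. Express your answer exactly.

999/2

Set the curves equal: 2*t**3 - 47*t - 35 = -5*t + 5, so 2*t**3 - 42*t - 40 = 0, which factors as 2*(t - 5)*(t + 1)*(t + 4) = 0. The curves meet at t = -4, -1, 5.
On [-4, -1], y = 2*t**3 - 47*t - 35 is on top; that piece has area ∫[-4,-1] (2*t**3 - 42*t - 40) dt = 135/2.
On [-1, 5], y = -5*t + 5 is on top; that piece has area ∫[-1,5] (-(2*t**3 - 42*t - 40)) dt = 432.
Total enclosed area = 135/2 + 432 = 999/2.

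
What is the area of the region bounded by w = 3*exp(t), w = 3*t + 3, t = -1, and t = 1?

-6 - 3*exp(-1) + 3*exp(1)

On [-1, 1], (3*exp(t)) - (3*t + 3) = -3*t + 3*exp(t) - 3 is ≥ 0 throughout, so the area is a single integral of |-3*t + 3*exp(t) - 3|.
∫[-1,1] (-3*t + 3*exp(t) - 3) dt = -6 - 3*exp(-1) + 3*exp(1).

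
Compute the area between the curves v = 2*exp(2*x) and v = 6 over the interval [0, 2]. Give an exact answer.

The difference (2*exp(2*x)) - (6) = 2*exp(2*x) - 6 changes sign at x = log(3)/2 inside [0, 2], so split the integral there.
∫[0,log(3)/2] (2*exp(2*x) - 6) dx = 2 - log(27); the area of that piece is -2 + log(27).
∫[log(3)/2,2] (2*exp(2*x) - 6) dx = -15 + 3*log(3) + exp(4).
Total area = (-2 + log(27)) + (-15 + 3*log(3) + exp(4)) = -17 + 6*log(3) + exp(4).

-17 + 6*log(3) + exp(4)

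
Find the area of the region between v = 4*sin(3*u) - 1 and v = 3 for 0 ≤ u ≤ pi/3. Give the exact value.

On [0, pi/3], (4*sin(3*u) - 1) - (3) = 4*sin(3*u) - 4 is ≤ 0 throughout, so the area is a single integral of |4*sin(3*u) - 4|.
∫[0,pi/3] (4*sin(3*u) - 4) du = 8/3 - 4*pi/3; the area of that piece is -8/3 + 4*pi/3.

-8/3 + 4*pi/3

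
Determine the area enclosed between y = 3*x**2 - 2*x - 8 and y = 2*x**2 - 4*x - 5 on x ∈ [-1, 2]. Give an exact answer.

23/3

The difference (3*x**2 - 2*x - 8) - (2*x**2 - 4*x - 5) = x**2 + 2*x - 3 changes sign at x = 1 inside [-1, 2], so split the integral there.
∫[-1,1] (x**2 + 2*x - 3) dx = -16/3; the area of that piece is 16/3.
∫[1,2] (x**2 + 2*x - 3) dx = 7/3.
Total area = 16/3 + 7/3 = 23/3.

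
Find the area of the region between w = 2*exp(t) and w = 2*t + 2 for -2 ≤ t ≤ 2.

On [-2, 2], (2*exp(t)) - (2*t + 2) = -2*t + 2*exp(t) - 2 is ≥ 0 throughout, so the area is a single integral of |-2*t + 2*exp(t) - 2|.
∫[-2,2] (-2*t + 2*exp(t) - 2) dt = -8 - 2*exp(-2) + 2*exp(2).

-8 - 2*exp(-2) + 2*exp(2)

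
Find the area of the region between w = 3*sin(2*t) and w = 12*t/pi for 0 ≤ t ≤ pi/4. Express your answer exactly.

3/2 - 3*pi/8

On [0, pi/4], (3*sin(2*t)) - (12*t/pi) = -12*t/pi + 3*sin(2*t) is ≥ 0 throughout, so the area is a single integral of |-12*t/pi + 3*sin(2*t)|.
∫[0,pi/4] (-12*t/pi + 3*sin(2*t)) dt = 3/2 - 3*pi/8.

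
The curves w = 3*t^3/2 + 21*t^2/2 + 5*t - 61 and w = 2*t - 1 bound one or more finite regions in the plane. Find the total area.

1741/8

Set the curves equal: 3*t^3/2 + 21*t^2/2 + 5*t - 61 = 2*t - 1, so 3*t^3/2 + 21*t^2/2 + 3*t - 60 = 0, which factors as 3*(t - 2)*(t + 4)*(t + 5)/2 = 0. The curves meet at t = -5, -4, 2.
On [-5, -4], w = 3*t^3/2 + 21*t^2/2 + 5*t - 61 is on top; that piece has area ∫[-5,-4] (3*t^3/2 + 21*t^2/2 + 3*t - 60) dt = 13/8.
On [-4, 2], w = 2*t - 1 is on top; that piece has area ∫[-4,2] (-(3*t^3/2 + 21*t^2/2 + 3*t - 60)) dt = 216.
Total enclosed area = 13/8 + 216 = 1741/8.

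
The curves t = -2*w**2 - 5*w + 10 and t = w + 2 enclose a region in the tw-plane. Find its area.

Both boundary curves give t as a function of w, so integrate with respect to w. Setting them equal: -2*w**2 - 6*w + 8 = 0, i.e. -2*(w - 1)*(w + 4) = 0, so they meet at w = -4, 1.
For w in [-4, 1], t = -2*w**2 - 5*w + 10 is on the right; area = ∫[-4,1] (-2*w**2 - 6*w + 8) dw = 125/3.

125/3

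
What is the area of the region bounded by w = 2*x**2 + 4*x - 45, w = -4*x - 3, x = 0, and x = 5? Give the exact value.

352/3

The difference (2*x**2 + 4*x - 45) - (-4*x - 3) = 2*x**2 + 8*x - 42 changes sign at x = 3 inside [0, 5], so split the integral there.
∫[0,3] (2*x**2 + 8*x - 42) dx = -72; the area of that piece is 72.
∫[3,5] (2*x**2 + 8*x - 42) dx = 136/3.
Total area = 72 + 136/3 = 352/3.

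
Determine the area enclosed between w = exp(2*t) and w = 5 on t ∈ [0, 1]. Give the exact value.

The difference (exp(2*t)) - (5) = exp(2*t) - 5 changes sign at t = log(5)/2 inside [0, 1], so split the integral there.
∫[0,log(5)/2] (exp(2*t) - 5) dt = 2 - 5*log(5)/2; the area of that piece is -2 + 5*log(5)/2.
∫[log(5)/2,1] (exp(2*t) - 5) dt = -15/2 + exp(2)/2 + 5*log(5)/2.
Total area = (-2 + 5*log(5)/2) + (-15/2 + exp(2)/2 + 5*log(5)/2) = -19/2 + exp(2)/2 + 5*log(5).

-19/2 + exp(2)/2 + 5*log(5)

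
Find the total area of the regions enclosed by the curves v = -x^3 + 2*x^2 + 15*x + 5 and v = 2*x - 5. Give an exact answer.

Set the curves equal: -x^3 + 2*x^2 + 15*x + 5 = 2*x - 5, so -x^3 + 2*x^2 + 13*x + 10 = 0, which factors as -(x - 5)*(x + 1)*(x + 2) = 0. The curves meet at x = -2, -1, 5.
On [-2, -1], v = 2*x - 5 is on top; that piece has area ∫[-2,-1] (-(-x^3 + 2*x^2 + 13*x + 10)) dx = 13/12.
On [-1, 5], v = -x^3 + 2*x^2 + 15*x + 5 is on top; that piece has area ∫[-1,5] (-x^3 + 2*x^2 + 13*x + 10) dx = 144.
Total enclosed area = 13/12 + 144 = 1741/12.

1741/12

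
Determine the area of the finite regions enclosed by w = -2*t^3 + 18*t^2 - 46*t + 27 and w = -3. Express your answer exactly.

Set the curves equal: -2*t^3 + 18*t^2 - 46*t + 27 = -3, so -2*t^3 + 18*t^2 - 46*t + 30 = 0, which factors as -2*(t - 5)*(t - 3)*(t - 1) = 0. The curves meet at t = 1, 3, 5.
On [1, 3], w = -3 is on top; that piece has area ∫[1,3] (-(-2*t^3 + 18*t^2 - 46*t + 30)) dt = 8.
On [3, 5], w = -2*t^3 + 18*t^2 - 46*t + 27 is on top; that piece has area ∫[3,5] (-2*t^3 + 18*t^2 - 46*t + 30) dt = 8.
Total enclosed area = 8 + 8 = 16.

16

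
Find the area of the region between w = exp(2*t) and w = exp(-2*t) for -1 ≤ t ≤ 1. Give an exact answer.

-2 + exp(-2) + exp(2)

The difference (exp(2*t)) - (exp(-2*t)) = exp(2*t) - exp(-2*t) changes sign at t = 0 inside [-1, 1], so split the integral there.
∫[-1,0] (exp(2*t) - exp(-2*t)) dt = -exp(2)/2 - exp(-2)/2 + 1; the area of that piece is -1 + exp(-2)/2 + exp(2)/2.
∫[0,1] (exp(2*t) - exp(-2*t)) dt = -1 + exp(-2)/2 + exp(2)/2.
Total area = (-1 + exp(-2)/2 + exp(2)/2) + (-1 + exp(-2)/2 + exp(2)/2) = -2 + exp(-2) + exp(2).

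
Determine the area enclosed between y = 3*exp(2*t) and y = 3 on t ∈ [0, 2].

-15/2 + 3*exp(4)/2

On [0, 2], (3*exp(2*t)) - (3) = 3*exp(2*t) - 3 is ≥ 0 throughout, so the area is a single integral of |3*exp(2*t) - 3|.
∫[0,2] (3*exp(2*t) - 3) dt = -15/2 + 3*exp(4)/2.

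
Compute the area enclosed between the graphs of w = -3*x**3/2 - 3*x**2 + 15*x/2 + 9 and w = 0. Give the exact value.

Set the curves equal: -3*x**3/2 - 3*x**2 + 15*x/2 + 9 = 0, so -3*x**3/2 - 3*x**2 + 15*x/2 + 9 = 0, which factors as -3*(x - 2)*(x + 1)*(x + 3)/2 = 0. The curves meet at x = -3, -1, 2.
On [-3, -1], w = 0 is on top; that piece has area ∫[-3,-1] (-(-3*x**3/2 - 3*x**2 + 15*x/2 + 9)) dx = 8.
On [-1, 2], w = -3*x**3/2 - 3*x**2 + 15*x/2 + 9 is on top; that piece has area ∫[-1,2] (-3*x**3/2 - 3*x**2 + 15*x/2 + 9) dx = 189/8.
Total enclosed area = 8 + 189/8 = 253/8.

253/8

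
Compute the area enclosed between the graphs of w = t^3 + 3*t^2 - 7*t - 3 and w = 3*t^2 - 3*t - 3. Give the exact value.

8

Set the curves equal: t^3 + 3*t^2 - 7*t - 3 = 3*t^2 - 3*t - 3, so t^3 - 4*t = 0, which factors as t*(t - 2)*(t + 2) = 0. The curves meet at t = -2, 0, 2.
On [-2, 0], w = t^3 + 3*t^2 - 7*t - 3 is on top; that piece has area ∫[-2,0] (t^3 - 4*t) dt = 4.
On [0, 2], w = 3*t^2 - 3*t - 3 is on top; that piece has area ∫[0,2] (-(t^3 - 4*t)) dt = 4.
Total enclosed area = 4 + 4 = 8.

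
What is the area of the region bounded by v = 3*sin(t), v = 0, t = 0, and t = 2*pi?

12

The difference (3*sin(t)) - (0) = 3*sin(t) changes sign at t = pi inside [0, 2*pi], so split the integral there.
∫[0,pi] (3*sin(t)) dt = 6.
∫[pi,2*pi] (3*sin(t)) dt = -6; the area of that piece is 6.
Total area = 6 + 6 = 12.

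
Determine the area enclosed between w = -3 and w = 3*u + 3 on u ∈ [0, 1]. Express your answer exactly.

On [0, 1], (-3) - (3*u + 3) = -3*u - 6 is ≤ 0 throughout, so the area is a single integral of |-3*u - 6|.
∫[0,1] (-3*u - 6) du = -15/2; the area of that piece is 15/2.

15/2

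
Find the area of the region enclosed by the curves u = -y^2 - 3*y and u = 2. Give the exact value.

1/6

Both boundary curves give u as a function of y, so integrate with respect to y. Setting them equal: -y^2 - 3*y - 2 = 0, i.e. -(y + 1)*(y + 2) = 0, so they meet at y = -2, -1.
For y in [-2, -1], u = -y^2 - 3*y is on the right; area = ∫[-2,-1] (-y^2 - 3*y - 2) dy = 1/6.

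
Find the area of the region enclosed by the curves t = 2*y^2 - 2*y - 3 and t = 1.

9

Both boundary curves give t as a function of y, so integrate with respect to y. Setting them equal: 2*y^2 - 2*y - 4 = 0, i.e. 2*(y - 2)*(y + 1) = 0, so they meet at y = -1, 2.
For y in [-1, 2], t = 2*y^2 - 2*y - 3 is on the left; area = ∫[-1,2] (-(2*y^2 - 2*y - 4)) dy = 9.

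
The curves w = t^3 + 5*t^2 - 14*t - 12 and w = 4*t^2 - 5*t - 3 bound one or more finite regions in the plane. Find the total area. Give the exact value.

148/3

Set the curves equal: t^3 + 5*t^2 - 14*t - 12 = 4*t^2 - 5*t - 3, so t^3 + t^2 - 9*t - 9 = 0, which factors as (t - 3)*(t + 1)*(t + 3) = 0. The curves meet at t = -3, -1, 3.
On [-3, -1], w = t^3 + 5*t^2 - 14*t - 12 is on top; that piece has area ∫[-3,-1] (t^3 + t^2 - 9*t - 9) dt = 20/3.
On [-1, 3], w = 4*t^2 - 5*t - 3 is on top; that piece has area ∫[-1,3] (-(t^3 + t^2 - 9*t - 9)) dt = 128/3.
Total enclosed area = 20/3 + 128/3 = 148/3.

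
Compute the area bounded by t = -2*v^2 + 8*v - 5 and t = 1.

8/3

Both boundary curves give t as a function of v, so integrate with respect to v. Setting them equal: -2*v^2 + 8*v - 6 = 0, i.e. -2*(v - 3)*(v - 1) = 0, so they meet at v = 1, 3.
For v in [1, 3], t = -2*v^2 + 8*v - 5 is on the right; area = ∫[1,3] (-2*v^2 + 8*v - 6) dv = 8/3.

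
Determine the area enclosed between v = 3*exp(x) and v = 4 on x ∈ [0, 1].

The difference (3*exp(x)) - (4) = 3*exp(x) - 4 changes sign at x = log(4/3) inside [0, 1], so split the integral there.
∫[0,log(4/3)] (3*exp(x) - 4) dx = log(81/256) + 1; the area of that piece is -1 + log(256/81).
∫[log(4/3),1] (3*exp(x) - 4) dx = -8 - 4*log(3) + 8*log(2) + 3*exp(1).
Total area = (-1 + log(256/81)) + (-8 - 4*log(3) + 8*log(2) + 3*exp(1)) = -9 - 8*log(3) + 3*exp(1) + 16*log(2).

-9 - 8*log(3) + 3*exp(1) + 16*log(2)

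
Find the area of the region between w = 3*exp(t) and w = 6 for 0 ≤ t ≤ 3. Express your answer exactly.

-27 + 12*log(2) + 3*exp(3)

The difference (3*exp(t)) - (6) = 3*exp(t) - 6 changes sign at t = log(2) inside [0, 3], so split the integral there.
∫[0,log(2)] (3*exp(t) - 6) dt = 3 - log(64); the area of that piece is -3 + log(64).
∫[log(2),3] (3*exp(t) - 6) dt = -24 + 6*log(2) + 3*exp(3).
Total area = (-3 + log(64)) + (-24 + 6*log(2) + 3*exp(3)) = -27 + 12*log(2) + 3*exp(3).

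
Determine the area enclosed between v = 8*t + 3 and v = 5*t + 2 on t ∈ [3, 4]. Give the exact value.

23/2

On [3, 4], (8*t + 3) - (5*t + 2) = 3*t + 1 is ≥ 0 throughout, so the area is a single integral of |3*t + 1|.
∫[3,4] (3*t + 1) dt = 23/2.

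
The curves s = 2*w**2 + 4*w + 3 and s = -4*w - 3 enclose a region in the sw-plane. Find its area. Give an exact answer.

Both boundary curves give s as a function of w, so integrate with respect to w. Setting them equal: 2*w**2 + 8*w + 6 = 0, i.e. 2*(w + 1)*(w + 3) = 0, so they meet at w = -3, -1.
For w in [-3, -1], s = 2*w**2 + 4*w + 3 is on the left; area = ∫[-3,-1] (-(2*w**2 + 8*w + 6)) dw = 8/3.

8/3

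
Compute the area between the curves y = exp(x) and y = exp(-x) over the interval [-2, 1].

-4 + exp(-2) + exp(-1) + exp(1) + exp(2)

The difference (exp(x)) - (exp(-x)) = exp(x) - exp(-x) changes sign at x = 0 inside [-2, 1], so split the integral there.
∫[-2,0] (exp(x) - exp(-x)) dx = -exp(2) - exp(-2) + 2; the area of that piece is -2 + exp(-2) + exp(2).
∫[0,1] (exp(x) - exp(-x)) dx = -2 + exp(-1) + exp(1).
Total area = (-2 + exp(-2) + exp(2)) + (-2 + exp(-1) + exp(1)) = -4 + exp(-2) + exp(-1) + exp(1) + exp(2).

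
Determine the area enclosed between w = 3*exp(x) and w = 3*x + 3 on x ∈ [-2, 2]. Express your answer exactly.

On [-2, 2], (3*exp(x)) - (3*x + 3) = -3*x + 3*exp(x) - 3 is ≥ 0 throughout, so the area is a single integral of |-3*x + 3*exp(x) - 3|.
∫[-2,2] (-3*x + 3*exp(x) - 3) dx = -12 - 3*exp(-2) + 3*exp(2).

-12 - 3*exp(-2) + 3*exp(2)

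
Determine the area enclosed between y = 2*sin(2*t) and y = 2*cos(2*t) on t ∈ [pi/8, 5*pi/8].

On [pi/8, 5*pi/8], (2*sin(2*t)) - (2*cos(2*t)) = 2*sin(2*t) - 2*cos(2*t) is ≥ 0 throughout, so the area is a single integral of |2*sin(2*t) - 2*cos(2*t)|.
∫[pi/8,5*pi/8] (2*sin(2*t) - 2*cos(2*t)) dt = 2*sqrt(2).

2*sqrt(2)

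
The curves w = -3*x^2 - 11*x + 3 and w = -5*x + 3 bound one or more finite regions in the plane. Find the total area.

4

Set the curves equal: -3*x^2 - 11*x + 3 = -5*x + 3, so -3*x^2 - 6*x = 0, which factors as -3*x*(x + 2) = 0. The curves meet at x = -2, 0.
On [-2, 0], w = -3*x^2 - 11*x + 3 is on top; that piece has area ∫[-2,0] (-3*x^2 - 6*x) dx = 4.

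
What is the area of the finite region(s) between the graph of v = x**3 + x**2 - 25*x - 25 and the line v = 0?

1012/3

The curve meets the x-axis where x**3 + x**2 - 25*x - 25 = 0, i.e. (x - 5)*(x + 1)*(x + 5) = 0, at x = -5, -1, 5.
On [-5, -1] the curve lies above the axis; ∫[-5,-1] (x**3 + x**2 - 25*x - 25) dx = 256/3, giving area 256/3.
On [-1, 5] the curve lies below the axis; ∫[-1,5] (x**3 + x**2 - 25*x - 25) dx = -252, giving area 252.
Total area = 256/3 + 252 = 1012/3.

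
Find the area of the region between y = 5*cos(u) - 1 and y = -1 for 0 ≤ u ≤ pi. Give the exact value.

10

The difference (5*cos(u) - 1) - (-1) = 5*cos(u) changes sign at u = pi/2 inside [0, pi], so split the integral there.
∫[0,pi/2] (5*cos(u)) du = 5.
∫[pi/2,pi] (5*cos(u)) du = -5; the area of that piece is 5.
Total area = 5 + 5 = 10.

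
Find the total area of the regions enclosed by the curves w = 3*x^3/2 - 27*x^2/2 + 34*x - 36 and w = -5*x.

Set the curves equal: 3*x^3/2 - 27*x^2/2 + 34*x - 36 = -5*x, so 3*x^3/2 - 27*x^2/2 + 39*x - 36 = 0, which factors as 3*(x - 4)*(x - 3)*(x - 2)/2 = 0. The curves meet at x = 2, 3, 4.
On [2, 3], w = 3*x^3/2 - 27*x^2/2 + 34*x - 36 is on top; that piece has area ∫[2,3] (3*x^3/2 - 27*x^2/2 + 39*x - 36) dx = 3/8.
On [3, 4], w = -5*x is on top; that piece has area ∫[3,4] (-(3*x^3/2 - 27*x^2/2 + 39*x - 36)) dx = 3/8.
Total enclosed area = 3/8 + 3/8 = 3/4.

3/4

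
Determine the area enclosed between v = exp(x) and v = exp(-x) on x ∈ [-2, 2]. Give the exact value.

The difference (exp(x)) - (exp(-x)) = exp(x) - exp(-x) changes sign at x = 0 inside [-2, 2], so split the integral there.
∫[-2,0] (exp(x) - exp(-x)) dx = -exp(2) - exp(-2) + 2; the area of that piece is -2 + exp(-2) + exp(2).
∫[0,2] (exp(x) - exp(-x)) dx = -2 + exp(-2) + exp(2).
Total area = (-2 + exp(-2) + exp(2)) + (-2 + exp(-2) + exp(2)) = -4 + 2*exp(-2) + 2*exp(2).

-4 + 2*exp(-2) + 2*exp(2)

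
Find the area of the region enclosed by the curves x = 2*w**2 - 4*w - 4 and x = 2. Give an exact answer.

Both boundary curves give x as a function of w, so integrate with respect to w. Setting them equal: 2*w**2 - 4*w - 6 = 0, i.e. 2*(w - 3)*(w + 1) = 0, so they meet at w = -1, 3.
For w in [-1, 3], x = 2*w**2 - 4*w - 4 is on the left; area = ∫[-1,3] (-(2*w**2 - 4*w - 6)) dw = 64/3.

64/3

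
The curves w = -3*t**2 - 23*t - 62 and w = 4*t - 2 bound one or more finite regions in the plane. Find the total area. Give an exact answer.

1/2

Set the curves equal: -3*t**2 - 23*t - 62 = 4*t - 2, so -3*t**2 - 27*t - 60 = 0, which factors as -3*(t + 4)*(t + 5) = 0. The curves meet at t = -5, -4.
On [-5, -4], w = -3*t**2 - 23*t - 62 is on top; that piece has area ∫[-5,-4] (-3*t**2 - 27*t - 60) dt = 1/2.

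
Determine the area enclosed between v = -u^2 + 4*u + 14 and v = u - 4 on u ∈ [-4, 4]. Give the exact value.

111

The difference (-u^2 + 4*u + 14) - (u - 4) = -u^2 + 3*u + 18 changes sign at u = -3 inside [-4, 4], so split the integral there.
∫[-4,-3] (-u^2 + 3*u + 18) du = -29/6; the area of that piece is 29/6.
∫[-3,4] (-u^2 + 3*u + 18) du = 637/6.
Total area = 29/6 + 637/6 = 111.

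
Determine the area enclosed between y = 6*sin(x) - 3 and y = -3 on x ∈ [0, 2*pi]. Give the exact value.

The difference (6*sin(x) - 3) - (-3) = 6*sin(x) changes sign at x = pi inside [0, 2*pi], so split the integral there.
∫[0,pi] (6*sin(x)) dx = 12.
∫[pi,2*pi] (6*sin(x)) dx = -12; the area of that piece is 12.
Total area = 12 + 12 = 24.

24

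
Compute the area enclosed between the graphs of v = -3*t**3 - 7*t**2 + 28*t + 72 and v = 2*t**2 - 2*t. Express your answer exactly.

1221/4

Set the curves equal: -3*t**3 - 7*t**2 + 28*t + 72 = 2*t**2 - 2*t, so -3*t**3 - 9*t**2 + 30*t + 72 = 0, which factors as -3*(t - 3)*(t + 2)*(t + 4) = 0. The curves meet at t = -4, -2, 3.
On [-4, -2], v = 2*t**2 - 2*t is on top; that piece has area ∫[-4,-2] (-(-3*t**3 - 9*t**2 + 30*t + 72)) dt = 24.
On [-2, 3], v = -3*t**3 - 7*t**2 + 28*t + 72 is on top; that piece has area ∫[-2,3] (-3*t**3 - 9*t**2 + 30*t + 72) dt = 1125/4.
Total enclosed area = 24 + 1125/4 = 1221/4.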